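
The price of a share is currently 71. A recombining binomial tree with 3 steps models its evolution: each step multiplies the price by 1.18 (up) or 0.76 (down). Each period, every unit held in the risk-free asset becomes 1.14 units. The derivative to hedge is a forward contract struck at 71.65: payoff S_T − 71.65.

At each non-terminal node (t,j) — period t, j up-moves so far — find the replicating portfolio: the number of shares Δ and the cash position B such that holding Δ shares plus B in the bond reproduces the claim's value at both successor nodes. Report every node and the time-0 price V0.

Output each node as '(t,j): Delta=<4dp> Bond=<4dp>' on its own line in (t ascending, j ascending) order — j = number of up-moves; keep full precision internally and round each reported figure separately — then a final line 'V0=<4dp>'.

(0,0): Delta=1.0000 Bond=-48.3617
(1,0): Delta=1.0000 Bond=-55.1323
(1,1): Delta=1.0000 Bond=-55.1323
(2,0): Delta=1.0000 Bond=-62.8509
(2,1): Delta=1.0000 Bond=-62.8509
(2,2): Delta=1.0000 Bond=-62.8509
V0=22.6383

Under the risk-neutral measure, an up-move has probability p* = (R−d)/(u−d) = 0.9048 and values discount at R = 1.14.
Terminal values V(3,·): V(3,0)=-40.4827, V(3,1)=-23.2587, V(3,2)=3.4839, V(3,3)=45.0053
(2,0): S=41.0096. Δ = (V_up−V_dn)/(S_up−S_dn) = (-23.2587−-40.4827)/(48.3913−31.1673) = 1.0000. V = [p*·-23.2587 + (1−p*)·-40.4827]/1.14 = -21.8413. B = V − Δ·S = -62.8509.
(2,1): S=63.6728. Δ = (V_up−V_dn)/(S_up−S_dn) = (3.4839−-23.2587)/(75.1339−48.3913) = 1.0000. V = [p*·3.4839 + (1−p*)·-23.2587]/1.14 = 0.8219. B = V − Δ·S = -62.8509.
(2,2): S=98.8604. Δ = (V_up−V_dn)/(S_up−S_dn) = (45.0053−3.4839)/(116.6553−75.1339) = 1.0000. V = [p*·45.0053 + (1−p*)·3.4839]/1.14 = 36.0095. B = V − Δ·S = -62.8509.
(1,0): S=53.9600. Δ = (V_up−V_dn)/(S_up−S_dn) = (0.8219−-21.8413)/(63.6728−41.0096) = 1.0000. V = [p*·0.8219 + (1−p*)·-21.8413]/1.14 = -1.1723. B = V − Δ·S = -55.1323.
(1,1): S=83.7800. Δ = (V_up−V_dn)/(S_up−S_dn) = (36.0095−0.8219)/(98.8604−63.6728) = 1.0000. V = [p*·36.0095 + (1−p*)·0.8219]/1.14 = 28.6477. B = V − Δ·S = -55.1323.
(0,0): S=71.0000. Δ = (V_up−V_dn)/(S_up−S_dn) = (28.6477−-1.1723)/(83.7800−53.9600) = 1.0000. V = [p*·28.6477 + (1−p*)·-1.1723]/1.14 = 22.6383. B = V − Δ·S = -48.3617.
Self-financing check: at every node Δ·S+B equals the discounted successor values.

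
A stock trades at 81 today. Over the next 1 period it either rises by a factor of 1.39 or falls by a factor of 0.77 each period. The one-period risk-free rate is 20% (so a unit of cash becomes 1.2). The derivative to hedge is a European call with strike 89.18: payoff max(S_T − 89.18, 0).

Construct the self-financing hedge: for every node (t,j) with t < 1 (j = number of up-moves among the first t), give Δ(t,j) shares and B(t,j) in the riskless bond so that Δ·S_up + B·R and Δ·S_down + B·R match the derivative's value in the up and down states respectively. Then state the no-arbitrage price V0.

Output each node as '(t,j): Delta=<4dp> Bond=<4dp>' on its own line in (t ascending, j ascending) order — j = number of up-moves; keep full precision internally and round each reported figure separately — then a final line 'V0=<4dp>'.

(0,0): Delta=0.4661 Bond=-24.2281
V0=13.5300

No-arbitrage ⇒ martingale measure with p* = (R−d)/(u−d) = 0.6935.
Payoff layer (t=1): V(1,0)=0.0000, V(1,1)=23.4100
(0,0): S=81.0000. Δ = (V_up−V_dn)/(S_up−S_dn) = (23.4100−0.0000)/(112.5900−62.3700) = 0.4661. V = [p*·23.4100 + (1−p*)·0.0000]/1.2 = 13.5300. B = V − Δ·S = -24.2281.
Self-financing check: at every node Δ·S+B equals the discounted successor values.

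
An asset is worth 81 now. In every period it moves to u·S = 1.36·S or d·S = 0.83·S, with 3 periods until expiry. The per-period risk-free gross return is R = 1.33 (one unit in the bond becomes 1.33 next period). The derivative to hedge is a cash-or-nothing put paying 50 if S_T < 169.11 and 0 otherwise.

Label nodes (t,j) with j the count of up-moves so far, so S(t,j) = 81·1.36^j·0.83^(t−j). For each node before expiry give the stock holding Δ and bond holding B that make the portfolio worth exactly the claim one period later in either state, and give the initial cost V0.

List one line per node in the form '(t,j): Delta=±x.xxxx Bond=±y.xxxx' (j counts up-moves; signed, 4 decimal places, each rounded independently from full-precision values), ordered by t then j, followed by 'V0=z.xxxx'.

Since d<R<u, set p* = (R−d)/(u−d) = 0.9434; price each node as the discounted p*-expectation of its children.
Terminal values V(3,·): V(3,0)=50.0000, V(3,1)=50.0000, V(3,2)=50.0000, V(3,3)=0.0000
  t=2,j=0: stock 55.8009 → up 75.8892 (V=50.0000), down 46.3147 (V=50.0000). Price 37.5940; hedge Δ=0.0000, bond B=37.5940.
  t=2,j=1: stock 91.4328 → up 124.3486 (V=50.0000), down 75.8892 (V=50.0000). Price 37.5940; hedge Δ=0.0000, bond B=37.5940.
  t=2,j=2: stock 149.8176 → up 203.7519 (V=0.0000), down 124.3486 (V=50.0000). Price 2.1280; hedge Δ=-0.6297, bond B=96.4676.
  t=1,j=0: stock 67.2300 → up 91.4328 (V=37.5940), down 55.8009 (V=37.5940). Price 28.2662; hedge Δ=0.0000, bond B=28.2662.
  t=1,j=1: stock 110.1600 → up 149.8176 (V=2.1280), down 91.4328 (V=37.5940). Price 3.1094; hedge Δ=-0.6075, bond B=70.0264.
  t=0,j=0: stock 81.0000 → up 110.1600 (V=3.1094), down 67.2300 (V=28.2662). Price 3.4085; hedge Δ=-0.5860, bond B=50.8741.
Check: Δ(0,0)·S0 + B(0,0) = 3.4085 = V0.

(0,0): Delta=-0.5860 Bond=50.8741
(1,0): Delta=0.0000 Bond=28.2662
(1,1): Delta=-0.6075 Bond=70.0264
(2,0): Delta=0.0000 Bond=37.5940
(2,1): Delta=0.0000 Bond=37.5940
(2,2): Delta=-0.6297 Bond=96.4676
V0=3.4085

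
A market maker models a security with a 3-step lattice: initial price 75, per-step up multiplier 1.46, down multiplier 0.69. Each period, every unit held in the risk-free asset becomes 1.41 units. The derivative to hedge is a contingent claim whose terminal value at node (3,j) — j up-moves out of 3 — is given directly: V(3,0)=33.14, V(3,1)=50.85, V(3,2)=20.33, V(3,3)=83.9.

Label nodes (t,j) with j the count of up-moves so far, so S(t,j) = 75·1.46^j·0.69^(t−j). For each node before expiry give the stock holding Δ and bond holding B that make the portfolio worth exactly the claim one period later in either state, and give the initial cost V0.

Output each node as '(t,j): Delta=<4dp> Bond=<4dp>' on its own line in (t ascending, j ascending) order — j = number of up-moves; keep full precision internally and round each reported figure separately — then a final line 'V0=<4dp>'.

No-arbitrage ⇒ martingale measure with p* = (R−d)/(u−d) = 0.9351.
Terminal payoffs: V(3,0)=33.1400, V(3,1)=50.8500, V(3,2)=20.3300, V(3,3)=83.9000
Node (2,0) S=35.7075: V=(p*·50.8500+(1−p*)·33.1400)/1.41=35.2482; Δ=(50.8500−33.1400)/(52.1329−24.6382)=0.6441; B=V−Δ·S=12.2482
Node (2,1) S=75.5550: V=(p*·20.3300+(1−p*)·50.8500)/1.41=15.8240; Δ=(20.3300−50.8500)/(110.3103−52.1329)=-0.5246; B=V−Δ·S=55.4603
Node (2,2) S=159.8700: V=(p*·83.9000+(1−p*)·20.3300)/1.41=56.5759; Δ=(83.9000−20.3300)/(233.4102−110.3103)=0.5164; B=V−Δ·S=-25.9825
Node (1,0) S=51.7500: V=(p*·15.8240+(1−p*)·35.2482)/1.41=12.1172; Δ=(15.8240−35.2482)/(75.5550−35.7075)=-0.4875; B=V−Δ·S=37.3435
Node (1,1) S=109.5000: V=(p*·56.5759+(1−p*)·15.8240)/1.41=38.2480; Δ=(56.5759−15.8240)/(159.8700−75.5550)=0.4833; B=V−Δ·S=-14.6766
Node (0,0) S=75.0000: V=(p*·38.2480+(1−p*)·12.1172)/1.41=25.9228; Δ=(38.2480−12.1172)/(109.5000−51.7500)=0.4525; B=V−Δ·S=-8.0132
Root portfolio cost Δ·75+B reproduces V0=25.9228.

(0,0): Delta=0.4525 Bond=-8.0132
(1,0): Delta=-0.4875 Bond=37.3435
(1,1): Delta=0.4833 Bond=-14.6766
(2,0): Delta=0.6441 Bond=12.2482
(2,1): Delta=-0.5246 Bond=55.4603
(2,2): Delta=0.5164 Bond=-25.9825
V0=25.9228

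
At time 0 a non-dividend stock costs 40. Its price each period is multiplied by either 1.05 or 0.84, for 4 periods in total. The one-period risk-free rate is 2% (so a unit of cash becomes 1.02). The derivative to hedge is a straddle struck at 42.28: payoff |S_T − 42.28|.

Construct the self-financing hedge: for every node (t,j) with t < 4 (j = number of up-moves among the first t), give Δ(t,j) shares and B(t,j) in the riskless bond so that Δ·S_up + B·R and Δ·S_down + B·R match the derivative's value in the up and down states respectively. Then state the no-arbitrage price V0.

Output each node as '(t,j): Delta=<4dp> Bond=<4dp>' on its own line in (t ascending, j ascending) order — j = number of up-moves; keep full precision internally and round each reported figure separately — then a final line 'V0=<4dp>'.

(0,0): Delta=-0.1042 Bond=9.5511
(1,0): Delta=-1.0000 Bond=39.8414
(1,1): Delta=0.0153 Bond=4.7256
(2,0): Delta=-1.0000 Bond=40.6382
(2,1): Delta=-1.0000 Bond=40.6382
(2,2): Delta=0.1506 Bond=-1.1496
(3,0): Delta=-1.0000 Bond=41.4510
(3,1): Delta=-1.0000 Bond=41.4510
(3,2): Delta=-1.0000 Bond=41.4510
(3,3): Delta=0.3040 Bond=-8.2765
V0=5.3836

Since d<R<u, set p* = (R−d)/(u−d) = 0.8571; price each node as the discounted p*-expectation of its children.
Payoff layer (t=4): V(4,0)=22.3651, V(4,1)=17.3864, V(4,2)=11.1630, V(4,3)=3.3838, V(4,4)=6.3403
Node (3,0) S=23.7082: V=(p*·17.3864+(1−p*)·22.3651)/1.02=17.7428; Δ=(17.3864−22.3651)/(24.8936−19.9149)=-1.0000; B=V−Δ·S=41.4510
Node (3,1) S=29.6352: V=(p*·11.1630+(1−p*)·17.3864)/1.02=11.8158; Δ=(11.1630−17.3864)/(31.1170−24.8936)=-1.0000; B=V−Δ·S=41.4510
Node (3,2) S=37.0440: V=(p*·3.3838+(1−p*)·11.1630)/1.02=4.4070; Δ=(3.3838−11.1630)/(38.8962−31.1170)=-1.0000; B=V−Δ·S=41.4510
Node (3,3) S=46.3050: V=(p*·6.3403+(1−p*)·3.3838)/1.02=5.8019; Δ=(6.3403−3.3838)/(48.6203−38.8962)=0.3040; B=V−Δ·S=-8.2765
Node (2,0) S=28.2240: V=(p*·11.8158+(1−p*)·17.7428)/1.02=12.4142; Δ=(11.8158−17.7428)/(29.6352−23.7082)=-1.0000; B=V−Δ·S=40.6382
Node (2,1) S=35.2800: V=(p*·4.4070+(1−p*)·11.8158)/1.02=5.3582; Δ=(4.4070−11.8158)/(37.0440−29.6352)=-1.0000; B=V−Δ·S=40.6382
Node (2,2) S=44.1000: V=(p*·5.8019+(1−p*)·4.4070)/1.02=5.4927; Δ=(5.8019−4.4070)/(46.3050−37.0440)=0.1506; B=V−Δ·S=-1.1496
Node (1,0) S=33.6000: V=(p*·5.3582+(1−p*)·12.4142)/1.02=6.2414; Δ=(5.3582−12.4142)/(35.2800−28.2240)=-1.0000; B=V−Δ·S=39.8414
Node (1,1) S=42.0000: V=(p*·5.4927+(1−p*)·5.3582)/1.02=5.3662; Δ=(5.4927−5.3582)/(44.1000−35.2800)=0.0153; B=V−Δ·S=4.7256
Node (0,0) S=40.0000: V=(p*·5.3662+(1−p*)·6.2414)/1.02=5.3836; Δ=(5.3662−6.2414)/(42.0000−33.6000)=-0.1042; B=V−Δ·S=9.5511
Check: Δ(0,0)·S0 + B(0,0) = 5.3836 = V0.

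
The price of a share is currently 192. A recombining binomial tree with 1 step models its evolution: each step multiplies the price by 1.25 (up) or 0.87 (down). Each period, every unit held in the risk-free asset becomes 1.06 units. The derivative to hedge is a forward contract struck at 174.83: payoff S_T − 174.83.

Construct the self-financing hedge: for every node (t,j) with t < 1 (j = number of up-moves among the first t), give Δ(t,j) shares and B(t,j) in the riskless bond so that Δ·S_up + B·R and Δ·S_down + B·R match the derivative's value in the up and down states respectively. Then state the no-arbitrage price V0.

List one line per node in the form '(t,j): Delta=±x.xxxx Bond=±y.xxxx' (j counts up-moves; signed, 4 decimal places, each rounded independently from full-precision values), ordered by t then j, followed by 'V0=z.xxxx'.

(0,0): Delta=1.0000 Bond=-164.9340
V0=27.0660

Since d<R<u, set p* = (R−d)/(u−d) = 0.5000; price each node as the discounted p*-expectation of its children.
Terminal payoffs: V(1,0)=-7.7900, V(1,1)=65.1700
(0,0): S=192.0000. Δ = (V_up−V_dn)/(S_up−S_dn) = (65.1700−-7.7900)/(240.0000−167.0400) = 1.0000. V = [p*·65.1700 + (1−p*)·-7.7900]/1.06 = 27.0660. B = V − Δ·S = -164.9340.
Check: Δ(0,0)·S0 + B(0,0) = 27.0660 = V0.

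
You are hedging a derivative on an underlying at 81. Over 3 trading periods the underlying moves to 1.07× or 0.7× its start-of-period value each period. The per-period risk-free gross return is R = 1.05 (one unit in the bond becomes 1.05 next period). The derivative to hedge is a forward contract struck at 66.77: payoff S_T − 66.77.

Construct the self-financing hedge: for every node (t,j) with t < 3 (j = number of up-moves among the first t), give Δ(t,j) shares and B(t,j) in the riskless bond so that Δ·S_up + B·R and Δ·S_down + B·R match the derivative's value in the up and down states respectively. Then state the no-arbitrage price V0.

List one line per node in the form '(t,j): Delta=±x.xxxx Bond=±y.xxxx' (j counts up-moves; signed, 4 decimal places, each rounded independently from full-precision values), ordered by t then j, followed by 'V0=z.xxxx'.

No-arbitrage ⇒ martingale measure with p* = (R−d)/(u−d) = 0.9459.
Terminal values V(3,·): V(3,0)=-38.9870, V(3,1)=-24.3017, V(3,2)=-1.8542, V(3,3)=32.4585
  t=2,j=0: stock 39.6900 → up 42.4683 (V=-24.3017), down 27.7830 (V=-38.9870). Price -23.9005; hedge Δ=1.0000, bond B=-63.5905.
  t=2,j=1: stock 60.6690 → up 64.9158 (V=-1.8542), down 42.4683 (V=-24.3017). Price -2.9215; hedge Δ=1.0000, bond B=-63.5905.
  t=2,j=2: stock 92.7369 → up 99.2285 (V=32.4585), down 64.9158 (V=-1.8542). Price 29.1464; hedge Δ=1.0000, bond B=-63.5905.
  t=1,j=0: stock 56.7000 → up 60.6690 (V=-2.9215), down 39.6900 (V=-23.9005). Price -3.8624; hedge Δ=1.0000, bond B=-60.5624.
  t=1,j=1: stock 86.6700 → up 92.7369 (V=29.1464), down 60.6690 (V=-2.9215). Price 26.1076; hedge Δ=1.0000, bond B=-60.5624.
  t=0,j=0: stock 81.0000 → up 86.6700 (V=26.1076), down 56.7000 (V=-3.8624). Price 23.3216; hedge Δ=1.0000, bond B=-57.6784.
Check: Δ(0,0)·S0 + B(0,0) = 23.3216 = V0.

(0,0): Delta=1.0000 Bond=-57.6784
(1,0): Delta=1.0000 Bond=-60.5624
(1,1): Delta=1.0000 Bond=-60.5624
(2,0): Delta=1.0000 Bond=-63.5905
(2,1): Delta=1.0000 Bond=-63.5905
(2,2): Delta=1.0000 Bond=-63.5905
V0=23.3216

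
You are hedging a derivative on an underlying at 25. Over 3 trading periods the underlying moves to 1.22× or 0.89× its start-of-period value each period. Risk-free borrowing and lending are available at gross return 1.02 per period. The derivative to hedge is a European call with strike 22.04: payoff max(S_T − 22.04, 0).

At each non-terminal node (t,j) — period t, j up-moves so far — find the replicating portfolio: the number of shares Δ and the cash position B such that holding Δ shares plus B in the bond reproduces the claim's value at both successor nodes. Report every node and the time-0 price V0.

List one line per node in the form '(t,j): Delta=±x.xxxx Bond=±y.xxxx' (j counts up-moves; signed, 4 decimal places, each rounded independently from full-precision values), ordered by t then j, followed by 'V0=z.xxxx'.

The replicating-portfolio and risk-neutral prices coincide; use p* = (1.02−0.89)/(1.22−0.89) = 0.3939 for the latter.
Payoff layer (t=3): V(3,0)=0.0000, V(3,1)=2.1191, V(3,2)=11.0769, V(3,3)=23.3562
  t=2,j=0: stock 19.8025 → up 24.1591 (V=2.1191), down 17.6242 (V=0.0000). Price 0.8184; hedge Δ=0.3243, bond B=-5.6030.
  t=2,j=1: stock 27.1450 → up 33.1169 (V=11.0769), down 24.1591 (V=2.1191). Price 5.5372; hedge Δ=1.0000, bond B=-21.6078.
  t=2,j=2: stock 37.2100 → up 45.3962 (V=23.3562), down 33.1169 (V=11.0769). Price 15.6022; hedge Δ=1.0000, bond B=-21.6078.
  t=1,j=0: stock 22.2500 → up 27.1450 (V=5.5372), down 19.8025 (V=0.8184). Price 2.6248; hedge Δ=0.6427, bond B=-11.6744.
  t=1,j=1: stock 30.5000 → up 37.2100 (V=15.6022), down 27.1450 (V=5.5372). Price 9.3158; hedge Δ=1.0000, bond B=-21.1842.
  t=0,j=0: stock 25.0000 → up 30.5000 (V=9.3158), down 22.2500 (V=2.6248). Price 5.1575; hedge Δ=0.8110, bond B=-15.1183.
Check: Δ(0,0)·S0 + B(0,0) = 5.1575 = V0.

(0,0): Delta=0.8110 Bond=-15.1183
(1,0): Delta=0.6427 Bond=-11.6744
(1,1): Delta=1.0000 Bond=-21.1842
(2,0): Delta=0.3243 Bond=-5.6030
(2,1): Delta=1.0000 Bond=-21.6078
(2,2): Delta=1.0000 Bond=-21.6078
V0=5.1575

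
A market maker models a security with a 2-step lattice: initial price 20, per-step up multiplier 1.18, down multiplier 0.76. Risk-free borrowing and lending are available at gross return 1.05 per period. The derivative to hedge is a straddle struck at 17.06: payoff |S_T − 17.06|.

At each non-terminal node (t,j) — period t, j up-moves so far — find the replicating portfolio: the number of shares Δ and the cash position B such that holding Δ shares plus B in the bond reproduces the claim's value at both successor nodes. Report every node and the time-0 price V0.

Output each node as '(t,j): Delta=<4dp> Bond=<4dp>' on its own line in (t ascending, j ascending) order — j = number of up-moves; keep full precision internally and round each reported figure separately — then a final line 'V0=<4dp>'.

No-arbitrage ⇒ martingale measure with p* = (R−d)/(u−d) = 0.6905.
Payoff layer (t=2): V(2,0)=5.5080, V(2,1)=0.8760, V(2,2)=10.7880
Node (1,0) S=15.2000: V=(p*·0.8760+(1−p*)·5.5080)/1.05=2.1997; Δ=(0.8760−5.5080)/(17.9360−11.5520)=-0.7256; B=V−Δ·S=13.2283
Node (1,1) S=23.6000: V=(p*·10.7880+(1−p*)·0.8760)/1.05=7.3524; Δ=(10.7880−0.8760)/(27.8480−17.9360)=1.0000; B=V−Δ·S=-16.2476
Node (0,0) S=20.0000: V=(p*·7.3524+(1−p*)·2.1997)/1.05=5.4833; Δ=(7.3524−2.1997)/(23.6000−15.2000)=0.6134; B=V−Δ·S=-6.7849
The time-0 hedge costs 5.4833, which is the no-arbitrage price.

(0,0): Delta=0.6134 Bond=-6.7849
(1,0): Delta=-0.7256 Bond=13.2283
(1,1): Delta=1.0000 Bond=-16.2476
V0=5.4833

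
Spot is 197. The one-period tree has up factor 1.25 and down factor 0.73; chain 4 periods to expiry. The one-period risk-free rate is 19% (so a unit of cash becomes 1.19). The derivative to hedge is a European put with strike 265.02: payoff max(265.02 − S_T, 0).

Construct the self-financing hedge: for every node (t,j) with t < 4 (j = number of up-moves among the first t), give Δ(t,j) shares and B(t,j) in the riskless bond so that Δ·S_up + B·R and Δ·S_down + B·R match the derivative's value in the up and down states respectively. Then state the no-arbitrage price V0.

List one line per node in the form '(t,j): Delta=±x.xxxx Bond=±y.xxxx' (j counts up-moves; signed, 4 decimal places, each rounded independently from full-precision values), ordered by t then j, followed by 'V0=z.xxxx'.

(0,0): Delta=-0.1728 Bond=37.6639
(1,0): Delta=-0.8828 Bond=146.9285
(1,1): Delta=-0.1187 Bond=31.5016
(2,0): Delta=-1.0000 Bond=187.1478
(2,1): Delta=-0.8739 Bond=173.2402
(2,2): Delta=-0.0612 Bond=19.7799
(3,0): Delta=-1.0000 Bond=222.7059
(3,1): Delta=-1.0000 Bond=222.7059
(3,2): Delta=-0.8643 Bond=203.9971
(3,3): Delta=0.0000 Bond=0.0000
V0=3.6252

No-arbitrage ⇒ martingale measure with p* = (R−d)/(u−d) = 0.8846.
Terminal payoffs: V(4,0)=209.0755, V(4,1)=169.2246, V(4,2)=100.9867, V(4,3)=0.0000, V(4,4)=0.0000
  t=3,j=0: stock 76.6363 → up 95.7954 (V=169.2246), down 55.9445 (V=209.0755). Price 146.0695; hedge Δ=-1.0000, bond B=222.7059.
  t=3,j=1: stock 131.2266 → up 164.0333 (V=100.9867), down 95.7954 (V=169.2246). Price 91.4793; hedge Δ=-1.0000, bond B=222.7059.
  t=3,j=2: stock 224.7031 → up 280.8789 (V=0.0000), down 164.0333 (V=100.9867). Price 9.7919; hedge Δ=-0.8643, bond B=203.9971.
  t=3,j=3: stock 384.7656 → up 480.9570 (V=0.0000), down 280.8789 (V=0.0000). Price 0.0000; hedge Δ=0.0000, bond B=0.0000.
  t=2,j=0: stock 104.9813 → up 131.2266 (V=91.4793), down 76.6363 (V=146.0695). Price 82.1665; hedge Δ=-1.0000, bond B=187.1478.
  t=2,j=1: stock 179.7625 → up 224.7031 (V=9.7919), down 131.2266 (V=91.4793). Price 16.1490; hedge Δ=-0.8739, bond B=173.2402.
  t=2,j=2: stock 307.8125 → up 384.7656 (V=0.0000), down 224.7031 (V=9.7919). Price 0.9494; hedge Δ=-0.0612, bond B=19.7799.
  t=1,j=0: stock 143.8100 → up 179.7625 (V=16.1490), down 104.9813 (V=82.1665). Price 19.9718; hedge Δ=-0.8828, bond B=146.9285.
  t=1,j=1: stock 246.2500 → up 307.8125 (V=0.9494), down 179.7625 (V=16.1490). Price 2.2716; hedge Δ=-0.1187, bond B=31.5016.
  t=0,j=0: stock 197.0000 → up 246.2500 (V=2.2716), down 143.8100 (V=19.9718). Price 3.6252; hedge Δ=-0.1728, bond B=37.6639.
Check: Δ(0,0)·S0 + B(0,0) = 3.6252 = V0.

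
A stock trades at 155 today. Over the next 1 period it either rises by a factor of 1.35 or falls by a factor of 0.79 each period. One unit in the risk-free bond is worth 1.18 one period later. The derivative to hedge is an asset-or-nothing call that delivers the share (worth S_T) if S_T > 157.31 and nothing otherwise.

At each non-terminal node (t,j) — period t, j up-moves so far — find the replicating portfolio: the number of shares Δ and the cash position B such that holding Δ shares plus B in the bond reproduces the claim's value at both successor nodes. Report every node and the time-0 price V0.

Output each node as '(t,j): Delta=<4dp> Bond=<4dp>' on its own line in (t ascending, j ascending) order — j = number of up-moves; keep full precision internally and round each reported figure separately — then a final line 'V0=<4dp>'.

(0,0): Delta=2.4107 Bond=-250.1627
V0=123.4980

Under the risk-neutral measure, an up-move has probability p* = (R−d)/(u−d) = 0.6964 and values discount at R = 1.18.
Payoff layer (t=1): V(1,0)=0.0000, V(1,1)=209.2500
(0,0): S=155.0000. Δ = (V_up−V_dn)/(S_up−S_dn) = (209.2500−0.0000)/(209.2500−122.4500) = 2.4107. V = [p*·209.2500 + (1−p*)·0.0000]/1.18 = 123.4980. B = V − Δ·S = -250.1627.
The time-0 hedge costs 123.4980, which is the no-arbitrage price.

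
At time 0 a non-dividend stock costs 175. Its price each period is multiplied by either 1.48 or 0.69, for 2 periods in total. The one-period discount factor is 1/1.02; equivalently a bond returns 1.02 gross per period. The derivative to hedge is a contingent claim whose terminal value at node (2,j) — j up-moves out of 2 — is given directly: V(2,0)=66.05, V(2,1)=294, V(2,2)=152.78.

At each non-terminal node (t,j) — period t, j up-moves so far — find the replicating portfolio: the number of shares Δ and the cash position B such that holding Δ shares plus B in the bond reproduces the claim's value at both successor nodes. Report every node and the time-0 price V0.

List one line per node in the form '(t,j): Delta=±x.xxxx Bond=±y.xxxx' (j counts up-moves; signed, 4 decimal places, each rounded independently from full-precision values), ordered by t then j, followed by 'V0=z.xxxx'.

(0,0): Delta=0.5229 Bond=93.1027
(1,0): Delta=2.3896 Bond=-130.4368
(1,1): Delta=-0.6902 Bond=409.1608
V0=184.6139

The replicating-portfolio and risk-neutral prices coincide; use p* = (1.02−0.69)/(1.48−0.69) = 0.4177 for the latter.
Terminal values V(2,·): V(2,0)=66.0500, V(2,1)=294.0000, V(2,2)=152.7800
  t=1,j=0: stock 120.7500 → up 178.7100 (V=294.0000), down 83.3175 (V=66.0500). Price 158.1075; hedge Δ=2.3896, bond B=-130.4368.
  t=1,j=1: stock 259.0000 → up 383.3200 (V=152.7800), down 178.7100 (V=294.0000). Price 230.4013; hedge Δ=-0.6902, bond B=409.1608.
  t=0,j=0: stock 175.0000 → up 259.0000 (V=230.4013), down 120.7500 (V=158.1075). Price 184.6139; hedge Δ=0.5229, bond B=93.1027.
Check: Δ(0,0)·S0 + B(0,0) = 184.6139 = V0.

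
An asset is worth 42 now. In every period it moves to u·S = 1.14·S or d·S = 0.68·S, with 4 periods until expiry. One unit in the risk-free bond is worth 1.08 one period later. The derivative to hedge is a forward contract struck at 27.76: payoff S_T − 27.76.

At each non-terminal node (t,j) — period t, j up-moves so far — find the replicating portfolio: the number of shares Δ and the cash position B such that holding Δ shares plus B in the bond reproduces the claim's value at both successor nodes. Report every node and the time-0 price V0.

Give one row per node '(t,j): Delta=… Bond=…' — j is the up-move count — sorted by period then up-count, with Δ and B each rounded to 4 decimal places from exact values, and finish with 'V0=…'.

(0,0): Delta=1.0000 Bond=-20.4044
(1,0): Delta=1.0000 Bond=-22.0368
(1,1): Delta=1.0000 Bond=-22.0368
(2,0): Delta=1.0000 Bond=-23.7997
(2,1): Delta=1.0000 Bond=-23.7997
(2,2): Delta=1.0000 Bond=-23.7997
(3,0): Delta=1.0000 Bond=-25.7037
(3,1): Delta=1.0000 Bond=-25.7037
(3,2): Delta=1.0000 Bond=-25.7037
(3,3): Delta=1.0000 Bond=-25.7037
V0=21.5956

No-arbitrage ⇒ martingale measure with p* = (R−d)/(u−d) = 0.8696.
At expiry t=4: V(4,0)=-18.7798, V(4,1)=-12.7050, V(4,2)=-2.5207, V(4,3)=14.5529, V(4,4)=43.1763
(3,0): S=13.2061. Δ = (V_up−V_dn)/(S_up−S_dn) = (-12.7050−-18.7798)/(15.0550−8.9802) = 1.0000. V = [p*·-12.7050 + (1−p*)·-18.7798]/1.08 = -12.4976. B = V − Δ·S = -25.7037.
(3,1): S=22.1397. Δ = (V_up−V_dn)/(S_up−S_dn) = (-2.5207−-12.7050)/(25.2393−15.0550) = 1.0000. V = [p*·-2.5207 + (1−p*)·-12.7050]/1.08 = -3.5640. B = V − Δ·S = -25.7037.
(3,2): S=37.1166. Δ = (V_up−V_dn)/(S_up−S_dn) = (14.5529−-2.5207)/(42.3129−25.2393) = 1.0000. V = [p*·14.5529 + (1−p*)·-2.5207]/1.08 = 11.4129. B = V − Δ·S = -25.7037.
(3,3): S=62.2248. Δ = (V_up−V_dn)/(S_up−S_dn) = (43.1763−14.5529)/(70.9363−42.3129) = 1.0000. V = [p*·43.1763 + (1−p*)·14.5529]/1.08 = 36.5211. B = V − Δ·S = -25.7037.
(2,0): S=19.4208. Δ = (V_up−V_dn)/(S_up−S_dn) = (-3.5640−-12.4976)/(22.1397−13.2061) = 1.0000. V = [p*·-3.5640 + (1−p*)·-12.4976]/1.08 = -4.3789. B = V − Δ·S = -23.7997.
(2,1): S=32.5584. Δ = (V_up−V_dn)/(S_up−S_dn) = (11.4129−-3.5640)/(37.1166−22.1397) = 1.0000. V = [p*·11.4129 + (1−p*)·-3.5640]/1.08 = 8.7587. B = V − Δ·S = -23.7997.
(2,2): S=54.5832. Δ = (V_up−V_dn)/(S_up−S_dn) = (36.5211−11.4129)/(62.2248−37.1166) = 1.0000. V = [p*·36.5211 + (1−p*)·11.4129]/1.08 = 30.7835. B = V − Δ·S = -23.7997.
(1,0): S=28.5600. Δ = (V_up−V_dn)/(S_up−S_dn) = (8.7587−-4.3789)/(32.5584−19.4208) = 1.0000. V = [p*·8.7587 + (1−p*)·-4.3789]/1.08 = 6.5232. B = V − Δ·S = -22.0368.
(1,1): S=47.8800. Δ = (V_up−V_dn)/(S_up−S_dn) = (30.7835−8.7587)/(54.5832−32.5584) = 1.0000. V = [p*·30.7835 + (1−p*)·8.7587]/1.08 = 25.8432. B = V − Δ·S = -22.0368.
(0,0): S=42.0000. Δ = (V_up−V_dn)/(S_up−S_dn) = (25.8432−6.5232)/(47.8800−28.5600) = 1.0000. V = [p*·25.8432 + (1−p*)·6.5232]/1.08 = 21.5956. B = V − Δ·S = -20.4044.
Check: Δ(0,0)·S0 + B(0,0) = 21.5956 = V0.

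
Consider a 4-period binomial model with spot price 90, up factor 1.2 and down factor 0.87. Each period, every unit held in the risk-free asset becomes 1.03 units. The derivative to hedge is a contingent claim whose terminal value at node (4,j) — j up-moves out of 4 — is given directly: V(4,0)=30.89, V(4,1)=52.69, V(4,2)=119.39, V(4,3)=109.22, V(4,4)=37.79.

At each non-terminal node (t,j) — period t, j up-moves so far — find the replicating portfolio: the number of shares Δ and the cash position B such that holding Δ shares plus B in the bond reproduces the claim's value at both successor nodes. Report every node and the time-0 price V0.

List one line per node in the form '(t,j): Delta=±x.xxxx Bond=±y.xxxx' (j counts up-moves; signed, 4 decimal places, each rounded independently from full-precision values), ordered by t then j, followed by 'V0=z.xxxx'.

Risk-neutral probability p* = (R−d)/(u−d) = (1.03−0.87)/(1.2−0.87) = 0.4848.
Terminal payoffs: V(4,0)=30.8900, V(4,1)=52.6900, V(4,2)=119.3900, V(4,3)=109.2200, V(4,4)=37.7900
  t=3,j=0: stock 59.2653 → up 71.1183 (V=52.6900), down 51.5608 (V=30.8900). Price 40.2521; hedge Δ=1.1147, bond B=-25.8085.
  t=3,j=1: stock 81.7452 → up 98.0942 (V=119.3900), down 71.1183 (V=52.6900). Price 82.5528; hedge Δ=2.4726, bond B=-119.5684.
  t=3,j=2: stock 112.7520 → up 135.3024 (V=109.2200), down 98.0942 (V=119.3900). Price 111.1253; hedge Δ=-0.2733, bond B=141.9435.
  t=3,j=3: stock 155.5200 → up 186.6240 (V=37.7900), down 135.3024 (V=109.2200). Price 72.4148; hedge Δ=-1.3918, bond B=288.8694.
  t=2,j=0: stock 68.1210 → up 81.7452 (V=82.5528), down 59.2653 (V=40.2521). Price 58.9918; hedge Δ=1.8817, bond B=-69.1921.
  t=2,j=1: stock 93.9600 → up 112.7520 (V=111.1253), down 81.7452 (V=82.5528). Price 93.5982; hedge Δ=0.9215, bond B=7.0148.
  t=2,j=2: stock 129.6000 → up 155.5200 (V=72.4148), down 112.7520 (V=111.1253). Price 89.6666; hedge Δ=-0.9051, bond B=206.9712.
  t=1,j=0: stock 78.3000 → up 93.9600 (V=93.5982), down 68.1210 (V=58.9918). Price 73.5638; hedge Δ=1.3393, bond B=-31.3042.
  t=1,j=1: stock 108.0000 → up 129.6000 (V=89.6666), down 93.9600 (V=93.5982). Price 89.0213; hedge Δ=-0.1103, bond B=100.9353.
  t=0,j=0: stock 90.0000 → up 108.0000 (V=89.0213), down 78.3000 (V=73.5638). Price 78.6974; hedge Δ=0.5205, bond B=31.8562.
Root portfolio cost Δ·90+B reproduces V0=78.6974.

(0,0): Delta=0.5205 Bond=31.8562
(1,0): Delta=1.3393 Bond=-31.3042
(1,1): Delta=-0.1103 Bond=100.9353
(2,0): Delta=1.8817 Bond=-69.1921
(2,1): Delta=0.9215 Bond=7.0148
(2,2): Delta=-0.9051 Bond=206.9712
(3,0): Delta=1.1147 Bond=-25.8085
(3,1): Delta=2.4726 Bond=-119.5684
(3,2): Delta=-0.2733 Bond=141.9435
(3,3): Delta=-1.3918 Bond=288.8694
V0=78.6974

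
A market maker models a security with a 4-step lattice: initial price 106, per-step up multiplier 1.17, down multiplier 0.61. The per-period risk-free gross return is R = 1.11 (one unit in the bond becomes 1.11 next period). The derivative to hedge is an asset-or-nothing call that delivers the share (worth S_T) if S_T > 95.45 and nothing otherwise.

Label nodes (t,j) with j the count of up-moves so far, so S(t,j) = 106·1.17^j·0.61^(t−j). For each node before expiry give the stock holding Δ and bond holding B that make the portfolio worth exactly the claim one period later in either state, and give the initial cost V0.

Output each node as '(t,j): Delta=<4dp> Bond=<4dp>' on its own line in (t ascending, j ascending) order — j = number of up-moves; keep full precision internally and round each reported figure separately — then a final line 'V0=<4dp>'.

Since d<R<u, set p* = (R−d)/(u−d) = 0.8929; price each node as the discounted p*-expectation of its children.
Payoff layer (t=4): V(4,0)=0.0000, V(4,1)=0.0000, V(4,2)=0.0000, V(4,3)=103.5603, V(4,4)=198.6320
  t=3,j=0: stock 24.0600 → up 28.1502 (V=0.0000), down 14.6766 (V=0.0000). Price 0.0000; hedge Δ=0.0000, bond B=0.0000.
  t=3,j=1: stock 46.1478 → up 53.9930 (V=0.0000), down 28.1502 (V=0.0000). Price 0.0000; hedge Δ=0.0000, bond B=0.0000.
  t=3,j=2: stock 88.5131 → up 103.5603 (V=103.5603), down 53.9930 (V=0.0000). Price 83.3014; hedge Δ=2.0893, bond B=-101.6277.
  t=3,j=3: stock 169.7710 → up 198.6320 (V=198.6320), down 103.5603 (V=103.5603). Price 169.7710; hedge Δ=1.0000, bond B=0.0000.
  t=2,j=0: stock 39.4426 → up 46.1478 (V=0.0000), down 24.0600 (V=0.0000). Price 0.0000; hedge Δ=0.0000, bond B=0.0000.
  t=2,j=1: stock 75.6522 → up 88.5131 (V=83.3014), down 46.1478 (V=0.0000). Price 67.0056; hedge Δ=1.9663, bond B=-81.7469.
  t=2,j=2: stock 145.1034 → up 169.7710 (V=169.7710), down 88.5131 (V=83.3014). Price 144.6003; hedge Δ=1.0641, bond B=-9.8096.
  t=1,j=0: stock 64.6600 → up 75.6522 (V=67.0056), down 39.4426 (V=0.0000). Price 53.8977; hedge Δ=1.8505, bond B=-65.7552.
  t=1,j=1: stock 124.0200 → up 145.1034 (V=144.6003), down 75.6522 (V=67.0056). Price 122.7807; hedge Δ=1.1173, bond B=-15.7812.
  t=0,j=0: stock 106.0000 → up 124.0200 (V=122.7807), down 64.6600 (V=53.8977). Price 103.9643; hedge Δ=1.1604, bond B=-19.0411.
Self-financing check: at every node Δ·S+B equals the discounted successor values.

(0,0): Delta=1.1604 Bond=-19.0411
(1,0): Delta=1.8505 Bond=-65.7552
(1,1): Delta=1.1173 Bond=-15.7812
(2,0): Delta=0.0000 Bond=0.0000
(2,1): Delta=1.9663 Bond=-81.7469
(2,2): Delta=1.0641 Bond=-9.8096
(3,0): Delta=0.0000 Bond=0.0000
(3,1): Delta=0.0000 Bond=0.0000
(3,2): Delta=2.0893 Bond=-101.6277
(3,3): Delta=1.0000 Bond=0.0000
V0=103.9643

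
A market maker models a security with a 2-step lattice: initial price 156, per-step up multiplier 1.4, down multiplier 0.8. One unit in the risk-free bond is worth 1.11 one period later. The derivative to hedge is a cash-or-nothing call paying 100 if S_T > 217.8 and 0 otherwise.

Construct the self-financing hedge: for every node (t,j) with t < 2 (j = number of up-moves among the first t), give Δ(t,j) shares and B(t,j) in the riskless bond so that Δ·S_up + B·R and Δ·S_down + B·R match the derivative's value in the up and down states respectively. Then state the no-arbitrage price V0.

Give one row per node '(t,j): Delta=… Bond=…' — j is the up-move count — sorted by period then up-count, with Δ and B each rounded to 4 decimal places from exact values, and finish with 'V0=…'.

The replicating-portfolio and risk-neutral prices coincide; use p* = (1.11−0.8)/(1.4−0.8) = 0.5167 for the latter.
At expiry t=2: V(2,0)=0.0000, V(2,1)=0.0000, V(2,2)=100.0000
Node (1,0) S=124.8000: V=(p*·0.0000+(1−p*)·0.0000)/1.11=0.0000; Δ=(0.0000−0.0000)/(174.7200−99.8400)=0.0000; B=V−Δ·S=0.0000
Node (1,1) S=218.4000: V=(p*·100.0000+(1−p*)·0.0000)/1.11=46.5465; Δ=(100.0000−0.0000)/(305.7600−174.7200)=0.7631; B=V−Δ·S=-120.1201
Node (0,0) S=156.0000: V=(p*·46.5465+(1−p*)·0.0000)/1.11=21.6658; Δ=(46.5465−0.0000)/(218.4000−124.8000)=0.4973; B=V−Δ·S=-55.9118
Check: Δ(0,0)·S0 + B(0,0) = 21.6658 = V0.

(0,0): Delta=0.4973 Bond=-55.9118
(1,0): Delta=0.0000 Bond=0.0000
(1,1): Delta=0.7631 Bond=-120.1201
V0=21.6658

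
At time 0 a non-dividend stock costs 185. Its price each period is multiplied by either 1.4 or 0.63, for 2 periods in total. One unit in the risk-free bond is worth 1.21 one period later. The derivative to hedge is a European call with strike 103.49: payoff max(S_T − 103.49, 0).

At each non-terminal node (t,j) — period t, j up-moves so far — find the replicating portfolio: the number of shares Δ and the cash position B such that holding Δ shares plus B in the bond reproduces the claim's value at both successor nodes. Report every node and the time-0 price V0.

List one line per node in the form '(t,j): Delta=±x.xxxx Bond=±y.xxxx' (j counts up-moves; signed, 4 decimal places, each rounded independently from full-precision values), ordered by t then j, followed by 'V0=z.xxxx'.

(0,0): Delta=0.9570 Bond=-61.4727
(1,0): Delta=0.6650 Bond=-40.3546
(1,1): Delta=1.0000 Bond=-85.5289
V0=115.5652

No-arbitrage ⇒ martingale measure with p* = (R−d)/(u−d) = 0.7532.
Terminal payoffs: V(2,0)=0.0000, V(2,1)=59.6800, V(2,2)=259.1100
(1,0): S=116.5500. Δ = (V_up−V_dn)/(S_up−S_dn) = (59.6800−0.0000)/(163.1700−73.4265) = 0.6650. V = [p*·59.6800 + (1−p*)·0.0000]/1.21 = 37.1519. B = V − Δ·S = -40.3546.
(1,1): S=259.0000. Δ = (V_up−V_dn)/(S_up−S_dn) = (259.1100−59.6800)/(362.6000−163.1700) = 1.0000. V = [p*·259.1100 + (1−p*)·59.6800]/1.21 = 173.4711. B = V − Δ·S = -85.5289.
(0,0): S=185.0000. Δ = (V_up−V_dn)/(S_up−S_dn) = (173.4711−37.1519)/(259.0000−116.5500) = 0.9570. V = [p*·173.4711 + (1−p*)·37.1519]/1.21 = 115.5652. B = V − Δ·S = -61.4727.
The time-0 hedge costs 115.5652, which is the no-arbitrage price.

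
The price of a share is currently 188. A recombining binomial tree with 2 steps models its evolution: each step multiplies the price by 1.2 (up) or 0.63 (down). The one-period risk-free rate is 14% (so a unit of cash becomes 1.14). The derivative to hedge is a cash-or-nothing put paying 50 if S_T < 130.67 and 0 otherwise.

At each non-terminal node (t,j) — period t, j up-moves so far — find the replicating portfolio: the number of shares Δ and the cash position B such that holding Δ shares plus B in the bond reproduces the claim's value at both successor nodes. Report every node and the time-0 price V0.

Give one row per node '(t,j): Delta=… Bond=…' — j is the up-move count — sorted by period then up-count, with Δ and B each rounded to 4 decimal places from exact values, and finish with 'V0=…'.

(0,0): Delta=-0.0431 Bond=8.5260
(1,0): Delta=-0.7406 Bond=92.3361
(1,1): Delta=0.0000 Bond=0.0000
V0=0.4263

Under the risk-neutral measure, an up-move has probability p* = (R−d)/(u−d) = 0.8947 and values discount at R = 1.14.
Terminal values V(2,·): V(2,0)=50.0000, V(2,1)=0.0000, V(2,2)=0.0000
(1,0): S=118.4400. Δ = (V_up−V_dn)/(S_up−S_dn) = (0.0000−50.0000)/(142.1280−74.6172) = -0.7406. V = [p*·0.0000 + (1−p*)·50.0000]/1.14 = 4.6168. B = V − Δ·S = 92.3361.
(1,1): S=225.6000. Δ = (V_up−V_dn)/(S_up−S_dn) = (0.0000−0.0000)/(270.7200−142.1280) = 0.0000. V = [p*·0.0000 + (1−p*)·0.0000]/1.14 = 0.0000. B = V − Δ·S = 0.0000.
(0,0): S=188.0000. Δ = (V_up−V_dn)/(S_up−S_dn) = (0.0000−4.6168)/(225.6000−118.4400) = -0.0431. V = [p*·0.0000 + (1−p*)·4.6168]/1.14 = 0.4263. B = V − Δ·S = 8.5260.
Each (Δ,B) replicates both successor values, so the strategy is self-financing and V0 is arbitrage-free.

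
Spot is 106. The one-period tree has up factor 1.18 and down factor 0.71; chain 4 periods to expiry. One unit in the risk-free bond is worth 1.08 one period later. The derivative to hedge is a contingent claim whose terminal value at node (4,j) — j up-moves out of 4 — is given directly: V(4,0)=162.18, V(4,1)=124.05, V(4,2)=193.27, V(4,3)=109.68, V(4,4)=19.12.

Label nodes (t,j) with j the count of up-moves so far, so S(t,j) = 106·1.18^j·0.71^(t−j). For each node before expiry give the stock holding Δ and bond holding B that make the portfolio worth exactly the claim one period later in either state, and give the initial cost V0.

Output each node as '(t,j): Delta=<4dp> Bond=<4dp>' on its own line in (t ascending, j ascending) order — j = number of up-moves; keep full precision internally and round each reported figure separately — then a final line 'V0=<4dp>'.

(0,0): Delta=-1.1188 Bond=184.3883
(1,0): Delta=-0.7354 Bond=170.2848
(1,1): Delta=-1.1812 Bond=206.9379
(2,0): Delta=1.7099 Bond=53.2407
(2,1): Delta=-1.1331 Bond=219.2229
(2,2): Delta=-1.1890 Bond=224.6470
(3,0): Delta=-2.1384 Bond=203.5006
(3,1): Delta=2.3358 Bond=18.0404
(3,2): Delta=-1.6972 Bond=295.8743
(3,3): Delta=-1.1063 Bond=228.2254
V0=65.7943

Under the risk-neutral measure, an up-move has probability p* = (R−d)/(u−d) = 0.7872 and values discount at R = 1.08.
Payoff layer (t=4): V(4,0)=162.1800, V(4,1)=124.0500, V(4,2)=193.2700, V(4,3)=109.6800, V(4,4)=19.1200
  t=3,j=0: stock 37.9386 → up 44.7675 (V=124.0500), down 26.9364 (V=162.1800). Price 122.3729; hedge Δ=-2.1384, bond B=203.5006.
  t=3,j=1: stock 63.0528 → up 74.4023 (V=193.2700), down 44.7675 (V=124.0500). Price 165.3170; hedge Δ=2.3358, bond B=18.0404.
  t=3,j=2: stock 104.7920 → up 123.6546 (V=109.6800), down 74.4023 (V=193.2700). Price 118.0232; hedge Δ=-1.6972, bond B=295.8743.
  t=3,j=3: stock 174.1614 → up 205.5104 (V=19.1200), down 123.6546 (V=109.6800). Price 35.5445; hedge Δ=-1.1063, bond B=228.2254.
  t=2,j=0: stock 53.4346 → up 63.0528 (V=165.3170), down 37.9386 (V=122.3729). Price 144.6111; hedge Δ=1.7099, bond B=53.2407.
  t=2,j=1: stock 88.8068 → up 104.7920 (V=118.0232), down 63.0528 (V=165.3170). Price 118.5979; hedge Δ=-1.1331, bond B=219.2229.
  t=2,j=2: stock 147.5944 → up 174.1614 (V=35.5445), down 104.7920 (V=118.0232). Price 49.1604; hedge Δ=-1.1890, bond B=224.6470.
  t=1,j=0: stock 75.2600 → up 88.8068 (V=118.5979), down 53.4346 (V=144.6111). Price 114.9376; hedge Δ=-0.7354, bond B=170.2848.
  t=1,j=1: stock 125.0800 → up 147.5944 (V=49.1604), down 88.8068 (V=118.5979). Price 59.1984; hedge Δ=-1.1812, bond B=206.9379.
  t=0,j=0: stock 106.0000 → up 125.0800 (V=59.1984), down 75.2600 (V=114.9376). Price 65.7943; hedge Δ=-1.1188, bond B=184.3883.
Self-financing check: at every node Δ·S+B equals the discounted successor values.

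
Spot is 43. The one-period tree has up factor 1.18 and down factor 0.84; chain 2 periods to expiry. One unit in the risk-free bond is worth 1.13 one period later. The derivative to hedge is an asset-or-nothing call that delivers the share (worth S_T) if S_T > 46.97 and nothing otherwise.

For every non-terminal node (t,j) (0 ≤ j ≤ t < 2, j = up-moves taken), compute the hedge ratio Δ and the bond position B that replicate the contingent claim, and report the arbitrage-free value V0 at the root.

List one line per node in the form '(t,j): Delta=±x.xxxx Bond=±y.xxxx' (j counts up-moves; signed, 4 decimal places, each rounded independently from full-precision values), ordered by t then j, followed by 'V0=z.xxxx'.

No-arbitrage ⇒ martingale measure with p* = (R−d)/(u−d) = 0.8529.
At expiry t=2: V(2,0)=0.0000, V(2,1)=0.0000, V(2,2)=59.8732
Node (1,0) S=36.1200: V=(p*·0.0000+(1−p*)·0.0000)/1.13=0.0000; Δ=(0.0000−0.0000)/(42.6216−30.3408)=0.0000; B=V−Δ·S=0.0000
Node (1,1) S=50.7400: V=(p*·59.8732+(1−p*)·0.0000)/1.13=45.1932; Δ=(59.8732−0.0000)/(59.8732−42.6216)=3.4706; B=V−Δ·S=-130.9044
Node (0,0) S=43.0000: V=(p*·45.1932+(1−p*)·0.0000)/1.13=34.1125; Δ=(45.1932−0.0000)/(50.7400−36.1200)=3.0912; B=V−Δ·S=-98.8087
Check: Δ(0,0)·S0 + B(0,0) = 34.1125 = V0.

(0,0): Delta=3.0912 Bond=-98.8087
(1,0): Delta=0.0000 Bond=0.0000
(1,1): Delta=3.4706 Bond=-130.9044
V0=34.1125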